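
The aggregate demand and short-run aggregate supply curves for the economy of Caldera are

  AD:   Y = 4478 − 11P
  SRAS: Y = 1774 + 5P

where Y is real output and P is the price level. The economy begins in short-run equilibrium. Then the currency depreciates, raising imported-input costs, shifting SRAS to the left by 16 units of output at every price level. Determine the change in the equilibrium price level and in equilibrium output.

ΔP = +1, ΔY = -11

This is a negative supply shock: SRAS shifts left.
New SRAS: Y = 1758 + 5P.
Set AD = SRAS: 4478 − 11P = 1758 + 5P, so 2720 = 16P and P = 170.
Y = 4478 − 11·170 = 2608.
Initially P = 169, Y = 2619, so ΔP = +1 and ΔY = -11.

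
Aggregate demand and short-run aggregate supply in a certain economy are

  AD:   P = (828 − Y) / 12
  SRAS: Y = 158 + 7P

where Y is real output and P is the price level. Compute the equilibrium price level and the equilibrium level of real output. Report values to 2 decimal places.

P = 35.26, Y = 404.84

Rearrange AD to Y = 828 − 12P.
Set AD = SRAS: 828 − 12P = 158 + 7P, so 670 = 19P and P = 35.26.
Substituting into AD, Y = 828 − 12P = 404.84.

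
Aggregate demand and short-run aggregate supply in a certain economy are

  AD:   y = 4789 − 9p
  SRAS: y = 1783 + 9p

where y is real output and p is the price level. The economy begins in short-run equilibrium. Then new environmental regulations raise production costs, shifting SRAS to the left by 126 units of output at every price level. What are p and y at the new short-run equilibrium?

p = 174, y = 3223

This is a negative supply shock: SRAS shifts left.
New SRAS: y = 1657 + 9p.
Set AD = SRAS: 4789 − 9p = 1657 + 9p, so 3132 = 18p and p = 174.
y = 4789 − 9·174 = 3223.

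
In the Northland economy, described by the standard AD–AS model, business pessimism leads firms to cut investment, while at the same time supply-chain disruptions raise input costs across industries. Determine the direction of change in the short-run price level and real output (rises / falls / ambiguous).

The first event is a negative demand shock: AD shifts left, which by itself pushes P down and Y down.
The second is an adverse supply shock: SRAS shifts left, which by itself pushes P up and Y down.
The two shocks push P in opposite directions, so the effect on P is ambiguous. Both shocks push Y down, so Y falls.

Price level: ambiguous; output: falls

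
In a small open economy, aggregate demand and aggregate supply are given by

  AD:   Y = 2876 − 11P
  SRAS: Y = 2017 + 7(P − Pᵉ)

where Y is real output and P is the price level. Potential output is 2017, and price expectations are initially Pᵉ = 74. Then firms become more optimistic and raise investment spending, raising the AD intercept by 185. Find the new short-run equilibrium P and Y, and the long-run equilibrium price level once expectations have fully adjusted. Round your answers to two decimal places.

Short run: P = 86.78, Y = 2106.44. Long run: P = 94.91.

AD shifts right: new AD is Y = 3061 − 11P. With Pᵉ = 74, SRAS is Y = 1499 + 7P.
Short run: 3061 − 11P = 1499 + 7P gives 1562 = 18P, so P = 86.78 and Y = 3061 − 11P = 2106.44.
Y = 2106.44 is above potential 2017; expectations adjust and SRAS shifts left until Y = 2017.
Long run: on the new AD curve, 2017 = 3061 − 11P gives P = 94.91.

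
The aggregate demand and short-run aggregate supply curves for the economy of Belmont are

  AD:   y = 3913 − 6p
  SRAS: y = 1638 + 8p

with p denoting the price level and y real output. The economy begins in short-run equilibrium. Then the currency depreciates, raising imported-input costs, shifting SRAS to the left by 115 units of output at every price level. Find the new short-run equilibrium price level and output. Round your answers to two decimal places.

This is a negative supply shock: SRAS shifts left.
New SRAS: y = 1523 + 8p.
Set AD = SRAS: 3913 − 6p = 1523 + 8p, so 2390 = 14p and p = 170.71.
Substituting into AD, y = 2888.71.

p = 170.71, y = 2888.71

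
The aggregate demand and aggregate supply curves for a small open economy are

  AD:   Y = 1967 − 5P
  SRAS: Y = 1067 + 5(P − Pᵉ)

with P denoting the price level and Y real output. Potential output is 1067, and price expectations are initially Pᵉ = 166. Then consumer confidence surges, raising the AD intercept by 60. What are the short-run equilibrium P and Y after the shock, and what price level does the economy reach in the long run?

Short run: P = 179, Y = 1132. Long run: P = 192.

AD shifts right: new AD is Y = 2027 − 5P. With Pᵉ = 166, SRAS is Y = 237 + 5P.
Short run: 2027 − 5P = 237 + 5P gives 1790 = 10P, so P = 179 and Y = 2027 − 5·179 = 1132.
Y = 1132 is above potential 1067; expectations adjust and SRAS shifts left until Y = 1067.
Long run: on the new AD curve, 1067 = 2027 − 5P gives P = 192.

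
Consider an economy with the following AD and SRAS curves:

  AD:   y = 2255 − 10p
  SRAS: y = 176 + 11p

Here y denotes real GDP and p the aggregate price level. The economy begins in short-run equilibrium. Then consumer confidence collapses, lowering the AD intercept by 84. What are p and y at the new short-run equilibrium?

This is a negative demand shock: AD shifts left.
New AD: y = 2171 − 10p.
Set AD = SRAS: 2171 − 10p = 176 + 11p, so 1995 = 21p and p = 95.
y = 2171 − 10·95 = 1221.

p = 95, y = 1221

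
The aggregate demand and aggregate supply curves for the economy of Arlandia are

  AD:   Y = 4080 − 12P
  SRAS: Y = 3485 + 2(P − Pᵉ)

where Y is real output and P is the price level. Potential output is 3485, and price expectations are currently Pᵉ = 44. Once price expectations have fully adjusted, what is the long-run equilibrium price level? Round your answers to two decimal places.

Long-run P = 49.58

Short run: with Pᵉ = 44, SRAS is Y = 3397 + 2P. Setting AD = SRAS gives 683 = 14P, so P = 48.79 and Y = 4080 − 12P = 3494.57.
Output 3494.57 is above potential 3485, so over time expected prices rise and SRAS shifts left until Y returns to 3485.
Long run: Y = 3485 on the AD curve gives 3485 = 4080 − 12P, so P = 49.58.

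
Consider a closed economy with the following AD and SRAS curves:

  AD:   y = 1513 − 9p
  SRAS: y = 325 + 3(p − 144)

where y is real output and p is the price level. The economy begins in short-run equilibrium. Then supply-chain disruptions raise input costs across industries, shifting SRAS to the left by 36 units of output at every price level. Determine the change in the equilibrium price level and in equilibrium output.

This is a negative supply shock: SRAS shifts left.
New SRAS: y = 3p − 143.
Set AD = SRAS: 1513 − 9p = 3p − 143, so 1656 = 12p and p = 138.
y = 1513 − 9·138 = 271.
Initially p = 135, y = 298, so Δp = +3 and Δy = -27.

Δp = +3, Δy = -27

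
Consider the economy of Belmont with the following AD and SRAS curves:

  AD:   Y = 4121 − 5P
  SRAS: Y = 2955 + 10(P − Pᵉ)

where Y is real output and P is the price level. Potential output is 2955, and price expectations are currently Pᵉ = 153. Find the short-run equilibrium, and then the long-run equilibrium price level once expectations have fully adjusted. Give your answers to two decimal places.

Short run: with Pᵉ = 153, SRAS is Y = 1425 + 10P. Setting AD = SRAS gives 2696 = 15P, so P = 179.73 and Y = 4121 − 5P = 3222.33.
Output 3222.33 is above potential 2955, so over time expected prices rise and SRAS shifts left until Y returns to 2955.
Long run: Y = 2955 on the AD curve gives 2955 = 4121 − 5P, so P = 233.20.

Short run: P = 179.73, Y = 3222.33. Long run: P = 233.20.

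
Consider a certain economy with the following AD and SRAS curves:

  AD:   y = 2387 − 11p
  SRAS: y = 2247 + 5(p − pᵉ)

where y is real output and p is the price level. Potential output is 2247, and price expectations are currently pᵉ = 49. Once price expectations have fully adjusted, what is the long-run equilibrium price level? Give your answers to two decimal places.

Long-run p = 12.73

Short run: with pᵉ = 49, SRAS is y = 2002 + 5p. Setting AD = SRAS gives 385 = 16p, so p = 24.06 and y = 2387 − 11p = 2122.31.
Output 2122.31 is below potential 2247, so over time expected prices fall and SRAS shifts right until y returns to 2247.
Long run: y = 2247 on the AD curve gives 2247 = 2387 − 11p, so p = 12.73.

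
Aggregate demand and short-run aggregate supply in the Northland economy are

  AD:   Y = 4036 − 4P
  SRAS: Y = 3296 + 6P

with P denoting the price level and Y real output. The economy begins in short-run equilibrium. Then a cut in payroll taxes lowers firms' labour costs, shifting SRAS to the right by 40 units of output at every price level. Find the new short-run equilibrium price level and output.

This is a positive supply shock: SRAS shifts right.
New SRAS: Y = 3336 + 6P.
Set AD = SRAS: 4036 − 4P = 3336 + 6P, so 700 = 10P and P = 70.
Y = 4036 − 4·70 = 3756.

P = 70, Y = 3756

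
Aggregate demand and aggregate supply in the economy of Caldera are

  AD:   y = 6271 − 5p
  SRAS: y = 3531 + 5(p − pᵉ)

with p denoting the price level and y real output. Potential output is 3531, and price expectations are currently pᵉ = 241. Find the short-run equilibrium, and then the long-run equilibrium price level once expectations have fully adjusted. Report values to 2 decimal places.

Short run: with pᵉ = 241, SRAS is y = 2326 + 5p. Setting AD = SRAS gives 3945 = 10p, so p = 394.50 and y = 6271 − 5p = 4298.50.
Output 4298.50 is above potential 3531, so over time expected prices rise and SRAS shifts left until y returns to 3531.
Long run: y = 3531 on the AD curve gives 3531 = 6271 − 5p, so p = 548.00.

Short run: p = 394.50, y = 4298.50. Long run: p = 548.00.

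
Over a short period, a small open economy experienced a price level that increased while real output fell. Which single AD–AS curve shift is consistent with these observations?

P rose and Y fell. An AD shift moves P and Y in the same direction; an SRAS shift moves them in opposite directions.
Here P and Y moved in opposite directions, so the SRAS curve shifted.
Since Y fell, SRAS shifted left.

SRAS shifted left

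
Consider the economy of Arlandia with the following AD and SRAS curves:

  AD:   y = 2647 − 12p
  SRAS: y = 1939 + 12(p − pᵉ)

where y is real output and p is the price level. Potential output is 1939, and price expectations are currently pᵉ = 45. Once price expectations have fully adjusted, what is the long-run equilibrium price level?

Short run: with pᵉ = 45, SRAS is y = 1399 + 12p. Setting AD = SRAS gives 1248 = 24p, so p = 52 and y = 2647 − 12·52 = 2023.
Output 2023 is above potential 1939, so over time expected prices rise and SRAS shifts left until y returns to 1939.
Long run: y = 1939 on the AD curve gives 1939 = 2647 − 12p, so p = 59.

Long-run p = 59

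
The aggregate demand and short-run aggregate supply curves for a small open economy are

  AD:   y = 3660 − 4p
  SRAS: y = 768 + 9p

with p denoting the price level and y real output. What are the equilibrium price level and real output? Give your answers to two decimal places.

Set AD = SRAS: 3660 − 4p = 768 + 9p, so 2892 = 13p and p = 222.46.
Substituting into AD, y = 3660 − 4p = 2770.15.

p = 222.46, y = 2770.15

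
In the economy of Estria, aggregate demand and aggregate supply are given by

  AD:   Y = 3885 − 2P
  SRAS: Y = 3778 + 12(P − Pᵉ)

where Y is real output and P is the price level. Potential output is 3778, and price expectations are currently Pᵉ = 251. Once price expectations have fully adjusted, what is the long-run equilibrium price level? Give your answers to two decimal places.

Long-run P = 53.50

Short run: with Pᵉ = 251, SRAS is Y = 766 + 12P. Setting AD = SRAS gives 3119 = 14P, so P = 222.79 and Y = 3885 − 2P = 3439.43.
Output 3439.43 is below potential 3778, so over time expected prices fall and SRAS shifts right until Y returns to 3778.
Long run: Y = 3778 on the AD curve gives 3778 = 3885 − 2P, so P = 53.50.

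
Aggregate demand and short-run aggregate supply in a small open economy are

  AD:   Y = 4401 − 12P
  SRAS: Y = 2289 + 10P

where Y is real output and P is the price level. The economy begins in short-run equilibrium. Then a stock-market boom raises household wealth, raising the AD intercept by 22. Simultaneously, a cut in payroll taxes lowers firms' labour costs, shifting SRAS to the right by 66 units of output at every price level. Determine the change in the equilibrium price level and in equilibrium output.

After both shocks: AD is Y = 4423 − 12P and SRAS is Y = 2355 + 10P.
Setting them equal: 2068 = 22P, so P = 94.
Y = 4423 − 12·94 = 3295.
Initially P = 96, Y = 3249, so ΔP = -2 and ΔY = +46.

ΔP = -2, ΔY = +46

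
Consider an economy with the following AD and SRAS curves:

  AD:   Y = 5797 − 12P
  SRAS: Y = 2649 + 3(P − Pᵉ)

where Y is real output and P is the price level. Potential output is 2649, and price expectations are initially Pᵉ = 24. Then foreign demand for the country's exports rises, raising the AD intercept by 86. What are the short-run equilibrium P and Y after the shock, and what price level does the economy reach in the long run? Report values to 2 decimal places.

AD shifts right: new AD is Y = 5883 − 12P. With Pᵉ = 24, SRAS is Y = 2577 + 3P.
Short run: 5883 − 12P = 2577 + 3P gives 3306 = 15P, so P = 220.40 and Y = 5883 − 12P = 3238.20.
Y = 3238.20 is above potential 2649; expectations adjust and SRAS shifts left until Y = 2649.
Long run: on the new AD curve, 2649 = 5883 − 12P gives P = 269.50.

Short run: P = 220.40, Y = 3238.20. Long run: P = 269.50.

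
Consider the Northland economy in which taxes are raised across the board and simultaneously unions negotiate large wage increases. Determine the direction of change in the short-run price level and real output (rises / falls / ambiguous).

The first event is a negative demand shock: AD shifts left, which by itself pushes P down and Y down.
The second is an adverse supply shock: SRAS shifts left, which by itself pushes P up and Y down.
The two shocks push P in opposite directions, so the effect on P is ambiguous. Both shocks push Y down, so Y falls.

Price level: ambiguous; output: falls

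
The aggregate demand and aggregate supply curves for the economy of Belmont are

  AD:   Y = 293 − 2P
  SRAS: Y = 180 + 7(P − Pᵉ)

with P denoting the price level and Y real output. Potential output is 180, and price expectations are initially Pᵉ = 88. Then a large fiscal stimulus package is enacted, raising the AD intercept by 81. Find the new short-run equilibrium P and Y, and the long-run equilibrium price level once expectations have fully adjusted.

Short run: P = 90, Y = 194. Long run: P = 97.

AD shifts right: new AD is Y = 374 − 2P. With Pᵉ = 88, SRAS is Y = 7P − 436.
Short run: 374 − 2P = 7P − 436 gives 810 = 9P, so P = 90 and Y = 374 − 2·90 = 194.
Y = 194 is above potential 180; expectations adjust and SRAS shifts left until Y = 180.
Long run: on the new AD curve, 180 = 374 − 2P gives P = 97.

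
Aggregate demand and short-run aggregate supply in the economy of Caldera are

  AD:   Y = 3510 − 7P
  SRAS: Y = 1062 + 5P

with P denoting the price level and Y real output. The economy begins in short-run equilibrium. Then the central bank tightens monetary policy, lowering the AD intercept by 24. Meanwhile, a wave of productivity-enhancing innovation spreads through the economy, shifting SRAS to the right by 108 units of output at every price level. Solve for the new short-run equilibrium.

After both shocks: AD is Y = 3486 − 7P and SRAS is Y = 1170 + 5P.
Setting them equal: 2316 = 12P, so P = 193.
Y = 3486 − 7·193 = 2135.

P = 193, Y = 2135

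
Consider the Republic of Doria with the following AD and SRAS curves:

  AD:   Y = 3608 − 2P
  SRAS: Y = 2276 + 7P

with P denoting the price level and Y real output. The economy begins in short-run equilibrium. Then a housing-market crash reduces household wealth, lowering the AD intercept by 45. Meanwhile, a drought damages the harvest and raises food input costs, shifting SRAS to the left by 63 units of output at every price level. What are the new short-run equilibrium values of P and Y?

P = 150, Y = 3263

After both shocks: AD is Y = 3563 − 2P and SRAS is Y = 2213 + 7P.
Setting them equal: 1350 = 9P, so P = 150.
Y = 3563 − 2·150 = 3263.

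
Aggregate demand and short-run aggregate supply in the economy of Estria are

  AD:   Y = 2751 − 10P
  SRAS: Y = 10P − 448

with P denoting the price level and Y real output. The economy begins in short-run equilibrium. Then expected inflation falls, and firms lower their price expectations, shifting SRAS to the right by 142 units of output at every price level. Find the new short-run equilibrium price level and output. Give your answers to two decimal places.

P = 152.85, Y = 1222.50

This is a positive supply shock: SRAS shifts right.
New SRAS: Y = 10P − 306.
Set AD = SRAS: 2751 − 10P = 10P − 306, so 3057 = 20P and P = 152.85.
Substituting into AD, Y = 1222.50.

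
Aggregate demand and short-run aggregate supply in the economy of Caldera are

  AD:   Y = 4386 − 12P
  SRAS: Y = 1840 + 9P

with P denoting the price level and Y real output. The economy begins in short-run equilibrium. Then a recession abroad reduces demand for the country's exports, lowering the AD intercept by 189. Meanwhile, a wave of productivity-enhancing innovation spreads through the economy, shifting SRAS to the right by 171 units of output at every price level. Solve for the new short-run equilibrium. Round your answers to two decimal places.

After both shocks: AD is Y = 4197 − 12P and SRAS is Y = 2011 + 9P.
Setting them equal: 2186 = 21P, so P = 104.10.
Substituting into AD, Y = 2947.86.

P = 104.10, Y = 2947.86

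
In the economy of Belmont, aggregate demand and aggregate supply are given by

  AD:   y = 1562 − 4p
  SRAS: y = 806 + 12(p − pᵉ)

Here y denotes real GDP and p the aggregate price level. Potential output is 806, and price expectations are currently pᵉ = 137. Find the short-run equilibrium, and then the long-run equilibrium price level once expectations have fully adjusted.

Short run: p = 150, y = 962. Long run: p = 189.

Short run: with pᵉ = 137, SRAS is y = 12p − 838. Setting AD = SRAS gives 2400 = 16p, so p = 150 and y = 1562 − 4·150 = 962.
Output 962 is above potential 806, so over time expected prices rise and SRAS shifts left until y returns to 806.
Long run: y = 806 on the AD curve gives 806 = 1562 − 4p, so p = 189.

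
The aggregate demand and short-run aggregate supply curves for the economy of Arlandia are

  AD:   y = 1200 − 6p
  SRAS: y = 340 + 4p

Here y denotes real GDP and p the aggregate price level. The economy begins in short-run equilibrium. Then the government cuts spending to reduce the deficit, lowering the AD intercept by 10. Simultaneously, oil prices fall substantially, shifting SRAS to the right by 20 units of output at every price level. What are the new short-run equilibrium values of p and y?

p = 83, y = 692

After both shocks: AD is y = 1190 − 6p and SRAS is y = 360 + 4p.
Setting them equal: 830 = 10p, so p = 83.
y = 1190 − 6·83 = 692.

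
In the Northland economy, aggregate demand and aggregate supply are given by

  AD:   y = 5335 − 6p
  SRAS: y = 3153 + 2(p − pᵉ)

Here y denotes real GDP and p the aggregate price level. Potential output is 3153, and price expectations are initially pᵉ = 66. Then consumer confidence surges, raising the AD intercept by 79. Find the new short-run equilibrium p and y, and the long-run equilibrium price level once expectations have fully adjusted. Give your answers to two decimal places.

AD shifts right: new AD is y = 5414 − 6p. With pᵉ = 66, SRAS is y = 3021 + 2p.
Short run: 5414 − 6p = 3021 + 2p gives 2393 = 8p, so p = 299.13 and y = 5414 − 6p = 3619.25.
y = 3619.25 is above potential 3153; expectations adjust and SRAS shifts left until y = 3153.
Long run: on the new AD curve, 3153 = 5414 − 6p gives p = 376.83.

Short run: p = 299.13, y = 3619.25. Long run: p = 376.83.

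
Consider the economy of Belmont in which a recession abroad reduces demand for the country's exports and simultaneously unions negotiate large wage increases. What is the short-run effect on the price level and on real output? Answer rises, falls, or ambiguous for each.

The first event is a negative demand shock: AD shifts left, which by itself pushes P down and Y down.
The second is an adverse supply shock: SRAS shifts left, which by itself pushes P up and Y down.
The two shocks push P in opposite directions, so the effect on P is ambiguous. Both shocks push Y down, so Y falls.

Price level: ambiguous; output: falls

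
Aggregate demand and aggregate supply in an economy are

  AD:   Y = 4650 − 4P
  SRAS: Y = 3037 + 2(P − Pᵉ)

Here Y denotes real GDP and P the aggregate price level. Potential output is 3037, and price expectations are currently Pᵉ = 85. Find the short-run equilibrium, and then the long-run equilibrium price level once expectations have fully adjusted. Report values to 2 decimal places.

Short run: with Pᵉ = 85, SRAS is Y = 2867 + 2P. Setting AD = SRAS gives 1783 = 6P, so P = 297.17 and Y = 4650 − 4P = 3461.33.
Output 3461.33 is above potential 3037, so over time expected prices rise and SRAS shifts left until Y returns to 3037.
Long run: Y = 3037 on the AD curve gives 3037 = 4650 − 4P, so P = 403.25.

Short run: P = 297.17, Y = 3461.33. Long run: P = 403.25.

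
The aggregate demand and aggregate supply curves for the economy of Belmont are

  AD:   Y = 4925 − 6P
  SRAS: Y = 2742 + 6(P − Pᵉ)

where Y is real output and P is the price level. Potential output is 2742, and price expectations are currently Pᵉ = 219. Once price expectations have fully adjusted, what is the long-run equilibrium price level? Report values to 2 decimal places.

Long-run P = 363.83

Short run: with Pᵉ = 219, SRAS is Y = 1428 + 6P. Setting AD = SRAS gives 3497 = 12P, so P = 291.42 and Y = 4925 − 6P = 3176.50.
Output 3176.50 is above potential 2742, so over time expected prices rise and SRAS shifts left until Y returns to 2742.
Long run: Y = 2742 on the AD curve gives 2742 = 4925 − 6P, so P = 363.83.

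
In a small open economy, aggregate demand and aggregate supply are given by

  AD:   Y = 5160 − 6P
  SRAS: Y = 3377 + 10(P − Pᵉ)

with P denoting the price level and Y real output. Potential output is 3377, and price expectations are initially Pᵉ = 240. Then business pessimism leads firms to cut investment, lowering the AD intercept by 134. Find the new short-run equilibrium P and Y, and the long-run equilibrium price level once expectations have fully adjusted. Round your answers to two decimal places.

AD shifts left: new AD is Y = 5026 − 6P. With Pᵉ = 240, SRAS is Y = 977 + 10P.
Short run: 5026 − 6P = 977 + 10P gives 4049 = 16P, so P = 253.06 and Y = 5026 − 6P = 3507.63.
Y = 3507.63 is above potential 3377; expectations adjust and SRAS shifts left until Y = 3377.
Long run: on the new AD curve, 3377 = 5026 − 6P gives P = 274.83.

Short run: P = 253.06, Y = 3507.63. Long run: P = 274.83.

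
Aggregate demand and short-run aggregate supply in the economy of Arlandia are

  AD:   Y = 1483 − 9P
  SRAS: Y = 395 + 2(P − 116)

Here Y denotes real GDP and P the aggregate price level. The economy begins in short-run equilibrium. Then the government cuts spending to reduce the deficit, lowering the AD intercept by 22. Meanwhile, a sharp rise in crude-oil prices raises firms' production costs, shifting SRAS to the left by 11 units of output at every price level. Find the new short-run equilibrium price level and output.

After both shocks: AD is Y = 1461 − 9P and SRAS is Y = 152 + 2P.
Setting them equal: 1309 = 11P, so P = 119.
Y = 1461 − 9·119 = 390.

P = 119, Y = 390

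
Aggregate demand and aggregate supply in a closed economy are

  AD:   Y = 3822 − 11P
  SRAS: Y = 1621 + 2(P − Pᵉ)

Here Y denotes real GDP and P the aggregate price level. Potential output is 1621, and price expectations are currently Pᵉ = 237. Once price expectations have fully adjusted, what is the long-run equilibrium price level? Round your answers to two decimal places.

Long-run P = 200.09

Short run: with Pᵉ = 237, SRAS is Y = 1147 + 2P. Setting AD = SRAS gives 2675 = 13P, so P = 205.77 and Y = 3822 − 11P = 1558.54.
Output 1558.54 is below potential 1621, so over time expected prices fall and SRAS shifts right until Y returns to 1621.
Long run: Y = 1621 on the AD curve gives 1621 = 3822 − 11P, so P = 200.09.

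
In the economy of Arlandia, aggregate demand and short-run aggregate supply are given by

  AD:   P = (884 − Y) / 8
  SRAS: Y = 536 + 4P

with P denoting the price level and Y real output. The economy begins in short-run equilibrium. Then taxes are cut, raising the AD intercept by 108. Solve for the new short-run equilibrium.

P = 38, Y = 688

This is a positive demand shock: AD shifts right.
New AD: Y = 992 − 8P.
Set AD = SRAS: 992 − 8P = 536 + 4P, so 456 = 12P and P = 38.
Y = 992 − 8·38 = 688.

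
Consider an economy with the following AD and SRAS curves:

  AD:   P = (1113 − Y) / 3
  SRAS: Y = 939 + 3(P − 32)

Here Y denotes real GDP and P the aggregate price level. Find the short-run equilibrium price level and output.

P = 45, Y = 978

Write SRAS as Y = 939 + 3P − 96 = 843 + 3P.
Rearrange AD to Y = 1113 − 3P.
Set AD = SRAS: 1113 − 3P = 843 + 3P, so 270 = 6P and P = 45.
Then Y = 1113 − 3·45 = 978.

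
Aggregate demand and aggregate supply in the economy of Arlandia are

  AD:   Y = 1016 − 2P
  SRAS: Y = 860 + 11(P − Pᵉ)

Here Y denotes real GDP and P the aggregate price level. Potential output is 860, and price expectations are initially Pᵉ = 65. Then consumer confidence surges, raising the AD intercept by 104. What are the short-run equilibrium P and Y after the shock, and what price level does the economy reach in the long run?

AD shifts right: new AD is Y = 1120 − 2P. With Pᵉ = 65, SRAS is Y = 145 + 11P.
Short run: 1120 − 2P = 145 + 11P gives 975 = 13P, so P = 75 and Y = 1120 − 2·75 = 970.
Y = 970 is above potential 860; expectations adjust and SRAS shifts left until Y = 860.
Long run: on the new AD curve, 860 = 1120 − 2P gives P = 130.

Short run: P = 75, Y = 970. Long run: P = 130.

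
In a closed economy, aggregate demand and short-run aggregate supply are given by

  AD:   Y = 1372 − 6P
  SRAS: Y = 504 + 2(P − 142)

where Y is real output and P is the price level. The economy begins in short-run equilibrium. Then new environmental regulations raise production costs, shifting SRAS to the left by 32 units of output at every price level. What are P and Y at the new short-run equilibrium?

This is a negative supply shock: SRAS shifts left.
New SRAS: Y = 188 + 2P.
Set AD = SRAS: 1372 − 6P = 188 + 2P, so 1184 = 8P and P = 148.
Y = 1372 − 6·148 = 484.

P = 148, Y = 484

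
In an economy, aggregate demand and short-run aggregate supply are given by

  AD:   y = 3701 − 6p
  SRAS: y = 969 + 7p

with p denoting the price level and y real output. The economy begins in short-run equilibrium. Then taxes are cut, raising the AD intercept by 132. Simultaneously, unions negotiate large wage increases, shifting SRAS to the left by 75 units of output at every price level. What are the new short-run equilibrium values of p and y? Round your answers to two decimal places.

p = 226.08, y = 2476.54

After both shocks: AD is y = 3833 − 6p and SRAS is y = 894 + 7p.
Setting them equal: 2939 = 13p, so p = 226.08.
Substituting into AD, y = 2476.54.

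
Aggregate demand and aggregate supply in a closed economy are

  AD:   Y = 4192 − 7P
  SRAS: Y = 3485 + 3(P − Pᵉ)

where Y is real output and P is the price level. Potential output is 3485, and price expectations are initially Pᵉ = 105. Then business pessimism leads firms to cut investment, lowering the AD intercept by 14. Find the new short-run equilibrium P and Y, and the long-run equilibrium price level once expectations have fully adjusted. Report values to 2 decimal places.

Short run: P = 100.80, Y = 3472.40. Long run: P = 99.00.

AD shifts left: new AD is Y = 4178 − 7P. With Pᵉ = 105, SRAS is Y = 3170 + 3P.
Short run: 4178 − 7P = 3170 + 3P gives 1008 = 10P, so P = 100.80 and Y = 4178 − 7P = 3472.40.
Y = 3472.40 is below potential 3485; expectations adjust and SRAS shifts right until Y = 3485.
Long run: on the new AD curve, 3485 = 4178 − 7P gives P = 99.00.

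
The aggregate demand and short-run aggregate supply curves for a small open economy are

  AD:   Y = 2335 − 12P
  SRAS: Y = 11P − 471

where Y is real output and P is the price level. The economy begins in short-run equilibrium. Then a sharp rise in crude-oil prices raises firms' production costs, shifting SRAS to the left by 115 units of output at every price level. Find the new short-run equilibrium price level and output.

P = 127, Y = 811

This is a negative supply shock: SRAS shifts left.
New SRAS: Y = 11P − 586.
Set AD = SRAS: 2335 − 12P = 11P − 586, so 2921 = 23P and P = 127.
Y = 2335 − 12·127 = 811.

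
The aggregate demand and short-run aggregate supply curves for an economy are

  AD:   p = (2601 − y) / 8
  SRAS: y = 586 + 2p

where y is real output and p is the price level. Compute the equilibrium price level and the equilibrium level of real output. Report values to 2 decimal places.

Rearrange AD to y = 2601 − 8p.
Set AD = SRAS: 2601 − 8p = 586 + 2p, so 2015 = 10p and p = 201.50.
Substituting into AD, y = 2601 − 8p = 989.00.

p = 201.50, y = 989.00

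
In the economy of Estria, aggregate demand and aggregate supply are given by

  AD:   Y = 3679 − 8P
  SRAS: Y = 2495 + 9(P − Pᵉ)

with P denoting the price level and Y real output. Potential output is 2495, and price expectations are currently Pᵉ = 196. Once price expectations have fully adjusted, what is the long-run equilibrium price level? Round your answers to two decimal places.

Short run: with Pᵉ = 196, SRAS is Y = 731 + 9P. Setting AD = SRAS gives 2948 = 17P, so P = 173.41 and Y = 3679 − 8P = 2291.71.
Output 2291.71 is below potential 2495, so over time expected prices fall and SRAS shifts right until Y returns to 2495.
Long run: Y = 2495 on the AD curve gives 2495 = 3679 − 8P, so P = 148.00.

Long-run P = 148.00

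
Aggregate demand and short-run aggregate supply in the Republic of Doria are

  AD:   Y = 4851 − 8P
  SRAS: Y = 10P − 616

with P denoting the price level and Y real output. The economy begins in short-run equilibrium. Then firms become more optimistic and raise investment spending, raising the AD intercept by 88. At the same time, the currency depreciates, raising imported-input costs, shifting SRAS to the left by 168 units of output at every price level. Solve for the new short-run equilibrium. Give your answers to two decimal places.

After both shocks: AD is Y = 4939 − 8P and SRAS is Y = 10P − 784.
Setting them equal: 5723 = 18P, so P = 317.94.
Substituting into AD, Y = 2395.44.

P = 317.94, Y = 2395.44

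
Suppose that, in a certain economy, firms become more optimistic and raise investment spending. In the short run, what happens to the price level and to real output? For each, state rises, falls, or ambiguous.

This is a positive demand shock: AD shifts right.
Moving along the upward-sloping SRAS curve, P rises and Y rises.

Price level: rises; output: rises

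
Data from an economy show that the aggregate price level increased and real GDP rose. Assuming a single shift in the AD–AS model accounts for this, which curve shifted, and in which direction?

AD shifted right

P rose and Y rose. An AD shift moves P and Y in the same direction; an SRAS shift moves them in opposite directions.
Here P and Y moved in the same direction, so the AD curve shifted.
Since Y rose, AD shifted right.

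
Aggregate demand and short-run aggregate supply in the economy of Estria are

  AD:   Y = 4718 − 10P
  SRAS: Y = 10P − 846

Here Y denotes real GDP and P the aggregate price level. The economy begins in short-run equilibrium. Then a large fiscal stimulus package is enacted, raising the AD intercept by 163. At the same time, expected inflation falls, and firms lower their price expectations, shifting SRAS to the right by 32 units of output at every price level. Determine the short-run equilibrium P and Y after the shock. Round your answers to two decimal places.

After both shocks: AD is Y = 4881 − 10P and SRAS is Y = 10P − 814.
Setting them equal: 5695 = 20P, so P = 284.75.
Substituting into AD, Y = 2033.50.

P = 284.75, Y = 2033.50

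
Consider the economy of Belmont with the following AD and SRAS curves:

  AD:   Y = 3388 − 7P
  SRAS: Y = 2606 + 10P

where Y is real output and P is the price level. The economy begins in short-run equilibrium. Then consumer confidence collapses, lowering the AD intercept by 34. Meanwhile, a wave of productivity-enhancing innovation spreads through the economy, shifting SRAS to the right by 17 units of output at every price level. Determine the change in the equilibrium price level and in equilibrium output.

ΔP = -3, ΔY = -13

After both shocks: AD is Y = 3354 − 7P and SRAS is Y = 2623 + 10P.
Setting them equal: 731 = 17P, so P = 43.
Y = 3354 − 7·43 = 3053.
Initially P = 46, Y = 3066, so ΔP = -3 and ΔY = -13.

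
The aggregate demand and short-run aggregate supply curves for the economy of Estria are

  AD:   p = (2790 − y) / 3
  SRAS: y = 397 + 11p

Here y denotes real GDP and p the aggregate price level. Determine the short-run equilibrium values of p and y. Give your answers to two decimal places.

p = 170.93, y = 2277.21

Rearrange AD to y = 2790 − 3p.
Set AD = SRAS: 2790 − 3p = 397 + 11p, so 2393 = 14p and p = 170.93.
Substituting into AD, y = 2790 − 3p = 2277.21.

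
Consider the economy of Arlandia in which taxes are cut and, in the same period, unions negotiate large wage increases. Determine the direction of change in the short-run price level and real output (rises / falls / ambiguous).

The first event is a positive demand shock: AD shifts right, which by itself pushes P up and Y up.
The second is an adverse supply shock: SRAS shifts left, which by itself pushes P up and Y down.
Both shocks push P up, so P rises. The two shocks push Y in opposite directions, so the effect on Y is ambiguous.

Price level: rises; output: ambiguous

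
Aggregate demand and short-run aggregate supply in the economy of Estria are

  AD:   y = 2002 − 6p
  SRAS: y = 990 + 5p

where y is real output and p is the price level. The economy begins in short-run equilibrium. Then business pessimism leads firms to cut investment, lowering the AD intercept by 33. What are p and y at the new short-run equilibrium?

This is a negative demand shock: AD shifts left.
New AD: y = 1969 − 6p.
Set AD = SRAS: 1969 − 6p = 990 + 5p, so 979 = 11p and p = 89.
y = 1969 − 6·89 = 1435.

p = 89, y = 1435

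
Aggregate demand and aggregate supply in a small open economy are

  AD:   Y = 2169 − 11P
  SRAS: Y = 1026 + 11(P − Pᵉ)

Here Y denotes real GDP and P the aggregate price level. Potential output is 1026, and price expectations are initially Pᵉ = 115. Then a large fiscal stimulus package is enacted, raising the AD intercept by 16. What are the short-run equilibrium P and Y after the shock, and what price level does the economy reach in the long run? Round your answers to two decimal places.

Short run: P = 110.18, Y = 973.00. Long run: P = 105.36.

AD shifts right: new AD is Y = 2185 − 11P. With Pᵉ = 115, SRAS is Y = 11P − 239.
Short run: 2185 − 11P = 11P − 239 gives 2424 = 22P, so P = 110.18 and Y = 2185 − 11P = 973.00.
Y = 973.00 is below potential 1026; expectations adjust and SRAS shifts right until Y = 1026.
Long run: on the new AD curve, 1026 = 2185 − 11P gives P = 105.36.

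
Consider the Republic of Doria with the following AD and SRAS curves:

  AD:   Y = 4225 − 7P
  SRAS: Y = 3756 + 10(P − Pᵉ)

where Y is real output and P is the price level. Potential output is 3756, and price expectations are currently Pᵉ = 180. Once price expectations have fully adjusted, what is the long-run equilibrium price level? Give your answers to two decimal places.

Long-run P = 67.00

Short run: with Pᵉ = 180, SRAS is Y = 1956 + 10P. Setting AD = SRAS gives 2269 = 17P, so P = 133.47 and Y = 4225 − 7P = 3290.71.
Output 3290.71 is below potential 3756, so over time expected prices fall and SRAS shifts right until Y returns to 3756.
Long run: Y = 3756 on the AD curve gives 3756 = 4225 − 7P, so P = 67.00.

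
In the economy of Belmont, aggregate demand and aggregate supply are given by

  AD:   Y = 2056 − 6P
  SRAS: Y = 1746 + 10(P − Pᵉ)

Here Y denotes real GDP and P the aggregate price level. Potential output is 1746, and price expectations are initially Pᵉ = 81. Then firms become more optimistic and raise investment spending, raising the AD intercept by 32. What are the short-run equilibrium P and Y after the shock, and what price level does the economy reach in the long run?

AD shifts right: new AD is Y = 2088 − 6P. With Pᵉ = 81, SRAS is Y = 936 + 10P.
Short run: 2088 − 6P = 936 + 10P gives 1152 = 16P, so P = 72 and Y = 2088 − 6·72 = 1656.
Y = 1656 is below potential 1746; expectations adjust and SRAS shifts right until Y = 1746.
Long run: on the new AD curve, 1746 = 2088 − 6P gives P = 57.

Short run: P = 72, Y = 1656. Long run: P = 57.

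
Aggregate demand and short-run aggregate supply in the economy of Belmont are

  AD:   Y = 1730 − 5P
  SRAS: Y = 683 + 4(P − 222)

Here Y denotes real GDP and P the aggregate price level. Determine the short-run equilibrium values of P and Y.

P = 215, Y = 655

Write SRAS as Y = 683 + 4P − 888 = 4P − 205.
Set AD = SRAS: 1730 − 5P = 4P − 205, so 1935 = 9P and P = 215.
Then Y = 1730 − 5·215 = 655.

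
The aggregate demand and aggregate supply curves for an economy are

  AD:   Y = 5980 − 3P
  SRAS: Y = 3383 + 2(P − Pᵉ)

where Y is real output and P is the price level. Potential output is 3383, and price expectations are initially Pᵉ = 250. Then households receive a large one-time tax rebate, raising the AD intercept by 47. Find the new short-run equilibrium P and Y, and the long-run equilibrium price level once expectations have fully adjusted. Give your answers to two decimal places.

Short run: P = 628.80, Y = 4140.60. Long run: P = 881.33.

AD shifts right: new AD is Y = 6027 − 3P. With Pᵉ = 250, SRAS is Y = 2883 + 2P.
Short run: 6027 − 3P = 2883 + 2P gives 3144 = 5P, so P = 628.80 and Y = 6027 − 3P = 4140.60.
Y = 4140.60 is above potential 3383; expectations adjust and SRAS shifts left until Y = 3383.
Long run: on the new AD curve, 3383 = 6027 − 3P gives P = 881.33.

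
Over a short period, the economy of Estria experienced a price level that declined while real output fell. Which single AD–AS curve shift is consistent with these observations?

AD shifted left

P fell and Y fell. An AD shift moves P and Y in the same direction; an SRAS shift moves them in opposite directions.
Here P and Y moved in the same direction, so the AD curve shifted.
Since Y fell, AD shifted left.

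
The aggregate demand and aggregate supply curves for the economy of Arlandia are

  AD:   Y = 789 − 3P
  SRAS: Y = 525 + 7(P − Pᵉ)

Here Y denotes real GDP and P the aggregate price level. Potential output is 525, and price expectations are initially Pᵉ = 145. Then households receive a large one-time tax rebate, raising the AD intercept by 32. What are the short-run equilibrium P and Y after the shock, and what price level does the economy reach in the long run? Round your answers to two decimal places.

Short run: P = 131.10, Y = 427.70. Long run: P = 98.67.

AD shifts right: new AD is Y = 821 − 3P. With Pᵉ = 145, SRAS is Y = 7P − 490.
Short run: 821 − 3P = 7P − 490 gives 1311 = 10P, so P = 131.10 and Y = 821 − 3P = 427.70.
Y = 427.70 is below potential 525; expectations adjust and SRAS shifts right until Y = 525.
Long run: on the new AD curve, 525 = 821 − 3P gives P = 98.67.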